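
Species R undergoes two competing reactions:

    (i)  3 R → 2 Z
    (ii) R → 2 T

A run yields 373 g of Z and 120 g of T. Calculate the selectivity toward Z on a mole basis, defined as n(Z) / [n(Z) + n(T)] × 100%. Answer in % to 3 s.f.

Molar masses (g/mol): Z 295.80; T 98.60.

n(Z) = 373 / 295.80 = 1.261 mol
n(T) = 120 / 98.60 = 1.217 mol
selectivity = 1.261/(1.261+1.217) × 100 = 50.89 %

50.9 %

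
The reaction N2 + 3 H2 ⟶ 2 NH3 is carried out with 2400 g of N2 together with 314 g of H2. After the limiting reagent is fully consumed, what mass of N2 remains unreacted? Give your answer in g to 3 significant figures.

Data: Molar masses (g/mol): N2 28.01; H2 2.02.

949 g

n(N2) = 2400 / 28.01 = 85.68 mol
n(H2) = 314.0 / 2.02 = 155.4 mol
n/ν for N2 = 85.68/1 = 85.68
n/ν for H2 = 155.4/3 = 51.80
Smallest n/ν is H2 → limiting reagent.
N2 consumed = (1/3) × 155.4 = 51.80 mol
N2 remaining = 85.68 − 51.80 = 33.88 mol
mass = 33.88 × 28.01 = 949.0 g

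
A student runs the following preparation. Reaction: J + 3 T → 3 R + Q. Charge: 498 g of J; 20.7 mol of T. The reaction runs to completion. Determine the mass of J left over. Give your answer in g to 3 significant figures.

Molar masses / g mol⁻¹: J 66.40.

39.8 g

n(J) = 498.0 / 66.40 = 7.500 mol
n(T) = 20.70 mol
n/ν for J = 7.500/1 = 7.500
n/ν for T = 20.70/3 = 6.900
Smallest n/ν is T → limiting reagent.
J consumed = (1/3) × 20.70 = 6.900 mol
J remaining = 7.500 − 6.900 = 0.6000 mol
mass = 0.6000 × 66.40 = 39.84 g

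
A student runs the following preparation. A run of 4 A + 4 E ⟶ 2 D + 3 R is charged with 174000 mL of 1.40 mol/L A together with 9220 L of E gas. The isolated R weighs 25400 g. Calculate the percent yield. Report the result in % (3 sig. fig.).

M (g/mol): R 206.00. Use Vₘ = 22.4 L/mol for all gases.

n(A) = 1.40 × 174000/1000 = 243.6 mol
n(E) = 9220 / 22.4 = 411.6 mol
n/ν → A: 60.90, E: 102.9; A is limiting.
theoretical n(R) = (3/4) × 243.6 = 182.7 mol → 37640 g
% yield = 25400 / 37640 × 100 = 67.48 %

67.5 %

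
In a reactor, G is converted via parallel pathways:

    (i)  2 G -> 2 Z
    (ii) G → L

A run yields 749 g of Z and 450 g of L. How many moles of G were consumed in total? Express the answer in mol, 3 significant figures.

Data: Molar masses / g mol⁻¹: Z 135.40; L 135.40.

8.86 mol

n(Z) = 749 / 135.40 = 5.532 mol
n(L) = 450 / 135.40 = 3.323 mol
n(G) via (i) = (2/2)×5.532 = 5.532 mol
n(G) via (ii) = (1/1)×3.323 = 3.323 mol
total n(G) = 5.532 + 3.323 = 8.855 mol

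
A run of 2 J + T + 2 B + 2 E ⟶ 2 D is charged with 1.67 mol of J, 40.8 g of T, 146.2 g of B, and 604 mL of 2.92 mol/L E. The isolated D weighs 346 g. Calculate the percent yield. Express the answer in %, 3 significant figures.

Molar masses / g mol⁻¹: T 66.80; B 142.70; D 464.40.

n(J) = 1.670 mol
n(T) = 40.80 / 66.80 = 0.6108 mol
n(B) = 146.2 / 142.70 = 1.025 mol
n(E) = 2.92 × 604.0/1000 = 1.764 mol
n/ν for J = 1.670/2 = 0.8350
n/ν for T = 0.6108/1 = 0.6108
n/ν for B = 1.025/2 = 0.5125
n/ν for E = 1.764/2 = 0.8820
Smallest n/ν is B → limiting reagent.
theoretical n(D) = (2/2) × 1.025 = 1.025 mol → 476.0 g
% yield = 346 / 476.0 × 100 = 72.69 %

72.7 %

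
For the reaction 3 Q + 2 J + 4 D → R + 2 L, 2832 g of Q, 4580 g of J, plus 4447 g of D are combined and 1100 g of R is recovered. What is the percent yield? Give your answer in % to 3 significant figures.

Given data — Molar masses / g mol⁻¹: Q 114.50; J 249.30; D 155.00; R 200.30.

n(Q) = 2832 / 114.50 = 24.73 mol
n(J) = 4580 / 249.30 = 18.37 mol
n(D) = 4447 / 155.00 = 28.69 mol
n/ν → Q: 8.243, J: 9.185, D: 7.173; D is limiting.
theoretical n(R) = (1/4) × 28.69 = 7.173 mol → 1437 g
% yield = 1100 / 1437 × 100 = 76.55 %

76.6 %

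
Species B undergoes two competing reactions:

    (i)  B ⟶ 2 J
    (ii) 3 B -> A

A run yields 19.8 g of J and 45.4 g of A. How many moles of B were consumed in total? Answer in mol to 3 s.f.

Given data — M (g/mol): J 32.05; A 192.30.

n(J) = 19.8 / 32.05 = 0.6178 mol
n(A) = 45.4 / 192.30 = 0.2361 mol
n(B) via (i) = (1/2)×0.6178 = 0.3089 mol
n(B) via (ii) = (3/1)×0.2361 = 0.7083 mol
total n(B) = 0.3089 + 0.7083 = 1.017 mol

1.02 mol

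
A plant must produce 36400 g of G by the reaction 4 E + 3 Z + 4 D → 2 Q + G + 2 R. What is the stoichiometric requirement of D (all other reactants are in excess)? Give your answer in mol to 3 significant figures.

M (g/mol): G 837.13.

n(G) = 36400 / 837.13 = 43.48 mol
n(D) = (4/1) × 43.48 = 173.9 mol

174 mol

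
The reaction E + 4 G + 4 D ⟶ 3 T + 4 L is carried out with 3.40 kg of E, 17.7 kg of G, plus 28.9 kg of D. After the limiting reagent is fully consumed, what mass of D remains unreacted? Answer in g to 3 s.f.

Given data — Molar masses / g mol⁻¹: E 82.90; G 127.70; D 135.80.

10100 g

n(E) = 3.400×1000 / 82.90 = 41.01 mol
n(G) = 17.70×1000 / 127.70 = 138.6 mol
n(D) = 28.90×1000 / 135.80 = 212.8 mol
n/ν for E = 41.01/1 = 41.01
n/ν for G = 138.6/4 = 34.65
n/ν for D = 212.8/4 = 53.20
Smallest n/ν is G → limiting reagent.
D consumed = (4/4) × 138.6 = 138.6 mol
D remaining = 212.8 − 138.6 = 74.20 mol
mass = 74.20 × 135.80 = 10080 g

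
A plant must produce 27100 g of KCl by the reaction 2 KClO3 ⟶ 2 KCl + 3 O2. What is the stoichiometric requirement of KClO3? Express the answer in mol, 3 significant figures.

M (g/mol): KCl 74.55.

n(KCl) = 27100 / 74.55 = 363.5 mol
n(KClO3) = (2/2) × 363.5 = 363.5 mol

364 mol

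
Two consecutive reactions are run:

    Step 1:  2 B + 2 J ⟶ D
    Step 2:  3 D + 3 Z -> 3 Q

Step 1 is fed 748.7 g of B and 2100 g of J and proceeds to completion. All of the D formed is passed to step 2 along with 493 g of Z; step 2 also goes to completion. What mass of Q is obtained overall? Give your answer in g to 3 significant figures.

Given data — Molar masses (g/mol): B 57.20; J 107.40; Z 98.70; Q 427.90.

2140 g

Step 1:
n(B) = 748.7 / 57.20 = 13.09 mol
n(J) = 2100 / 107.40 = 19.55 mol
n/ν for B = 13.09/2 = 6.545
n/ν for J = 19.55/2 = 9.775
Smallest n/ν is B → limiting reagent.
n(D) produced = (1/2) × 13.09 = 6.545 mol
Step 2:
n(D) available = 6.545 mol
n(Z) = 493.0 / 98.70 = 4.995 mol
n/ν for D = 6.545/3 = 2.182
n/ν for Z = 4.995/3 = 1.665
Smallest n/ν is Z → limiting reagent.
n(Q) = (3/3) × 4.995 = 4.995 mol
mass = 4.995 × 427.90 = 2137 g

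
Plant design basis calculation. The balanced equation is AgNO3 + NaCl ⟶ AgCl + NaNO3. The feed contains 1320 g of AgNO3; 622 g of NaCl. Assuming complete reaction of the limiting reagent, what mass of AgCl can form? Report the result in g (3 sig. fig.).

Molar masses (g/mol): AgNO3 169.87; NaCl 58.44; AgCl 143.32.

n(AgNO3) = 1320 / 169.87 = 7.771 mol
n(NaCl) = 622.0 / 58.44 = 10.64 mol
n/ν for AgNO3 = 7.771/1 = 7.771
n/ν for NaCl = 10.64/1 = 10.64
Smallest n/ν is AgNO3 → limiting reagent.
n(AgCl) = (1/1) × 7.771 = 7.771 mol
mass = 7.771 × 143.32 = 1114 g

1110 g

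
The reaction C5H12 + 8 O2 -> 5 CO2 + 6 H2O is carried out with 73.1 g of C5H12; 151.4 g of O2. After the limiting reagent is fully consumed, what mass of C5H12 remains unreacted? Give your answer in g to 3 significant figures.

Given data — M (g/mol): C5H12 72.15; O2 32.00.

30.4 g

n(C5H12) = 73.10 / 72.15 = 1.013 mol
n(O2) = 151.4 / 32.00 = 4.731 mol
n/ν for C5H12 = 1.013/1 = 1.013
n/ν for O2 = 4.731/8 = 0.5914
Smallest n/ν is O2 → limiting reagent.
C5H12 consumed = (1/8) × 4.731 = 0.5914 mol
C5H12 remaining = 1.013 − 0.5914 = 0.4216 mol
mass = 0.4216 × 72.15 = 30.42 g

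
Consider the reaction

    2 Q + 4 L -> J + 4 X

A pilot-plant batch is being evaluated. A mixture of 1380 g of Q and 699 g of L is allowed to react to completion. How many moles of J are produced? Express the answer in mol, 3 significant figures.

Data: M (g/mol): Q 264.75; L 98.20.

1.78 mol

n(Q) = 1380 / 264.75 = 5.212 mol
n(L) = 699.0 / 98.20 = 7.118 mol
n/ν → Q: 2.606, L: 1.780; L is limiting.
n(J) = (1/4) × 7.118 = 1.780 mol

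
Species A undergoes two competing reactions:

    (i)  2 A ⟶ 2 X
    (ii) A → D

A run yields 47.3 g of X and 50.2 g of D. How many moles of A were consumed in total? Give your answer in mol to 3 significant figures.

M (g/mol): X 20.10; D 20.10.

n(X) = 47.3 / 20.10 = 2.353 mol
n(D) = 50.2 / 20.10 = 2.498 mol
n(A) via (i) = (2/2)×2.353 = 2.353 mol
n(A) via (ii) = (1/1)×2.498 = 2.498 mol
total n(A) = 2.353 + 2.498 = 4.851 mol

4.85 mol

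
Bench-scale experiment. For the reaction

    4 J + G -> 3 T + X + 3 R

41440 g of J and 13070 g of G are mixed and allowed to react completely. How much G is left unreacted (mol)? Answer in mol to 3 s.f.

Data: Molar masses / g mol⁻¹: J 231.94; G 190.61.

23.9 mol

n(J) = 41440 / 231.94 = 178.7 mol
n(G) = 13070 / 190.61 = 68.57 mol
n/ν for J = 178.7/4 = 44.68
n/ν for G = 68.57/1 = 68.57
Smallest n/ν is J → limiting reagent.
G consumed = (1/4) × 178.7 = 44.68 mol
G remaining = 68.57 − 44.68 = 23.89 mol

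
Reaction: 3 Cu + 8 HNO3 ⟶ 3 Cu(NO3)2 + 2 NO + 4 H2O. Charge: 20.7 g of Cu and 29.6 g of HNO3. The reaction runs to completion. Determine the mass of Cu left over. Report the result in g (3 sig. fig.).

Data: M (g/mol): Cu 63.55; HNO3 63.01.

n(Cu) = 20.70 / 63.55 = 0.3257 mol
n(HNO3) = 29.60 / 63.01 = 0.4698 mol
n/ν for Cu = 0.3257/3 = 0.1086
n/ν for HNO3 = 0.4698/8 = 0.05873
Smallest n/ν is HNO3 → limiting reagent.
Cu consumed = (3/8) × 0.4698 = 0.1762 mol
Cu remaining = 0.3257 − 0.1762 = 0.1495 mol
mass = 0.1495 × 63.55 = 9.501 g

9.50 g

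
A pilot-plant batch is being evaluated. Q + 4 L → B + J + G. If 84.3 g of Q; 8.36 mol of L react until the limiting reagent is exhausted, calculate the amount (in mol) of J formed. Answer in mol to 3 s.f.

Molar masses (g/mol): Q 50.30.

1.68 mol

n(Q) = 84.30 / 50.30 = 1.676 mol
n(L) = 8.360 mol
n/ν for Q = 1.676/1 = 1.676
n/ν for L = 8.360/4 = 2.090
Smallest n/ν is Q → limiting reagent.
n(J) = (1/1) × 1.676 = 1.676 mol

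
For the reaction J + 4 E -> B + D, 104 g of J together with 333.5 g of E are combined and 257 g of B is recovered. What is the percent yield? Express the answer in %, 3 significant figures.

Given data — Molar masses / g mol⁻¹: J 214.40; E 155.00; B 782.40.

n(J) = 104.0 / 214.40 = 0.4851 mol
n(E) = 333.5 / 155.00 = 2.152 mol
n/ν → J: 0.4851, E: 0.5380; J is limiting.
theoretical n(B) = (1/1) × 0.4851 = 0.4851 mol → 379.5 g
% yield = 257 / 379.5 × 100 = 67.72 %

67.7 %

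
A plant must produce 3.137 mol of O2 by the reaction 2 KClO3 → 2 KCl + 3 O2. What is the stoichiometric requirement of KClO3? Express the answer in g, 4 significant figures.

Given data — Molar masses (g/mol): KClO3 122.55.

256.3 g

n(O2) = 3.137 mol
n(KClO3) = (2/3) × 3.137 = 2.091 mol
mass = 2.091 × 122.55 = 256.3 g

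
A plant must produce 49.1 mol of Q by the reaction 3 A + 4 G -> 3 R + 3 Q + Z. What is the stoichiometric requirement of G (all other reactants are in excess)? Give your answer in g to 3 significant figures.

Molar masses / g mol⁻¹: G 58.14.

3810 g

n(Q) = 49.10 mol
n(G) = (4/3) × 49.10 = 65.47 mol
mass = 65.47 × 58.14 = 3806 g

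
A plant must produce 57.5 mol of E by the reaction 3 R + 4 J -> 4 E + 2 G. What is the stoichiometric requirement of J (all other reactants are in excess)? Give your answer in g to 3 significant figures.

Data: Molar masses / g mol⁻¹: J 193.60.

11100 g

n(E) = 57.50 mol
n(J) = (4/4) × 57.50 = 57.50 mol
mass = 57.50 × 193.60 = 11130 g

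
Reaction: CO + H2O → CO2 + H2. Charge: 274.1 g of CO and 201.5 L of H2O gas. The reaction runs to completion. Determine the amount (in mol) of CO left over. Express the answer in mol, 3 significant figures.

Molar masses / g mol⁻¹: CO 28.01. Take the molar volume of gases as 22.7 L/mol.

n(CO) = 274.1 / 28.01 = 9.786 mol
n(H2O) = 201.5 / 22.7 = 8.877 mol
n/ν for CO = 9.786/1 = 9.786
n/ν for H2O = 8.877/1 = 8.877
Smallest n/ν is H2O → limiting reagent.
CO consumed = (1/1) × 8.877 = 8.877 mol
CO remaining = 9.786 − 8.877 = 0.9090 mol

0.909 mol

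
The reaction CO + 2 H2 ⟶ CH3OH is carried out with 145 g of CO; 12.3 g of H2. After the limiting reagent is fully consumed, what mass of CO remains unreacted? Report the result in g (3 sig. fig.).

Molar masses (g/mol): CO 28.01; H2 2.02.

n(CO) = 145.0 / 28.01 = 5.177 mol
n(H2) = 12.30 / 2.02 = 6.089 mol
n/ν for CO = 5.177/1 = 5.177
n/ν for H2 = 6.089/2 = 3.045
Smallest n/ν is H2 → limiting reagent.
CO consumed = (1/2) × 6.089 = 3.045 mol
CO remaining = 5.177 − 3.045 = 2.132 mol
mass = 2.132 × 28.01 = 59.72 g

59.7 g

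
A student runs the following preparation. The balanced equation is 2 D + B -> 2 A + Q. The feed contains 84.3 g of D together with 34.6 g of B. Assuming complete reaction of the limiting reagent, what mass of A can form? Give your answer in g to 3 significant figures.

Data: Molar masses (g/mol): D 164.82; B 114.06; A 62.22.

31.8 g

n(D) = 84.30 / 164.82 = 0.5115 mol
n(B) = 34.60 / 114.06 = 0.3033 mol
n/ν → D: 0.2558, B: 0.3033; D is limiting.
n(A) = (2/2) × 0.5115 = 0.5115 mol
mass = 0.5115 × 62.22 = 31.83 g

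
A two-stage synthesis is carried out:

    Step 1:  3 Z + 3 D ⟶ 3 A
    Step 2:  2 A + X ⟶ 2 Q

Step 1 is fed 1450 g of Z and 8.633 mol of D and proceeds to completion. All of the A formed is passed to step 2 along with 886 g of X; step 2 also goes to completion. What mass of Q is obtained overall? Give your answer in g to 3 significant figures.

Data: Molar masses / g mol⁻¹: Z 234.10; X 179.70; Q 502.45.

Step 1:
n(Z) = 1450 / 234.10 = 6.194 mol
n(D) = 8.633 mol
n/ν for Z = 6.194/3 = 2.065
n/ν for D = 8.633/3 = 2.878
Smallest n/ν is Z → limiting reagent.
n(A) produced = (3/3) × 6.194 = 6.194 mol
Step 2:
n(A) available = 6.194 mol
n(X) = 886.0 / 179.70 = 4.930 mol
n/ν for A = 6.194/2 = 3.097
n/ν for X = 4.930/1 = 4.930
Smallest n/ν is A → limiting reagent.
n(Q) = (2/2) × 6.194 = 6.194 mol
mass = 6.194 × 502.45 = 3112 g

3110 g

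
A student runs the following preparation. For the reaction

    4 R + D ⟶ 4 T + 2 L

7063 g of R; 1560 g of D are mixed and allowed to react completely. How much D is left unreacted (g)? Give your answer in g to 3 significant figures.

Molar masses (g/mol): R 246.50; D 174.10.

313 g

n(R) = 7063 / 246.50 = 28.65 mol
n(D) = 1560 / 174.10 = 8.960 mol
n/ν for R = 28.65/4 = 7.163
n/ν for D = 8.960/1 = 8.960
Smallest n/ν is R → limiting reagent.
D consumed = (1/4) × 28.65 = 7.163 mol
D remaining = 8.960 − 7.163 = 1.797 mol
mass = 1.797 × 174.10 = 312.9 g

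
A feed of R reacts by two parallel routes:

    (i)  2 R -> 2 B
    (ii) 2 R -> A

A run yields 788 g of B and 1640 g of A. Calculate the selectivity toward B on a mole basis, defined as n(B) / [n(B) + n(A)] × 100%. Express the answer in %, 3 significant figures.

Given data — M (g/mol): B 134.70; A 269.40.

49.0 %

n(B) = 788 / 134.70 = 5.850 mol
n(A) = 1640 / 269.40 = 6.088 mol
selectivity = 5.850/(5.850+6.088) × 100 = 49.00 %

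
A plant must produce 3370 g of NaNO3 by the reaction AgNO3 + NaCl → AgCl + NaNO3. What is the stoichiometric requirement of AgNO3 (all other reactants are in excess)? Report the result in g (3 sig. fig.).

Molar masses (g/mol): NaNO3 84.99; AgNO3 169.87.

6740 g

n(NaNO3) = 3370 / 84.99 = 39.65 mol
n(AgNO3) = (1/1) × 39.65 = 39.65 mol
mass = 39.65 × 169.87 = 6735 g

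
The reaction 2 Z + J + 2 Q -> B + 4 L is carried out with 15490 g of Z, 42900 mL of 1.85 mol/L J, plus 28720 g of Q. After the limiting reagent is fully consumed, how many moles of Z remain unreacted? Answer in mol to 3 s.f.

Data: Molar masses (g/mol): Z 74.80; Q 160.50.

n(Z) = 15490 / 74.80 = 207.1 mol
n(J) = 1.85 × 42900/1000 = 79.37 mol
n(Q) = 28720 / 160.50 = 178.9 mol
n/ν for Z = 207.1/2 = 103.6
n/ν for J = 79.37/1 = 79.37
n/ν for Q = 178.9/2 = 89.45
Smallest n/ν is J → limiting reagent.
Z consumed = (2/1) × 79.37 = 158.7 mol
Z remaining = 207.1 − 158.7 = 48.40 mol

48.4 mol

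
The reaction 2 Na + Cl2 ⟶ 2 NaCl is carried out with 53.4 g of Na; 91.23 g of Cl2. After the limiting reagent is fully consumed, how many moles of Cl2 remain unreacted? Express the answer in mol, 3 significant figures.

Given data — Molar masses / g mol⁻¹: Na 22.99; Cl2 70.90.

0.125 mol

n(Na) = 53.40 / 22.99 = 2.323 mol
n(Cl2) = 91.23 / 70.90 = 1.287 mol
n/ν for Na = 2.323/2 = 1.162
n/ν for Cl2 = 1.287/1 = 1.287
Smallest n/ν is Na → limiting reagent.
Cl2 consumed = (1/2) × 2.323 = 1.162 mol
Cl2 remaining = 1.287 − 1.162 = 0.1250 mol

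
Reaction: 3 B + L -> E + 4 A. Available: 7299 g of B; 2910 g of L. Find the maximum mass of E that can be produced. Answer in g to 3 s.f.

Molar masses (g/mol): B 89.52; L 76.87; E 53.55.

n(B) = 7299 / 89.52 = 81.53 mol
n(L) = 2910 / 76.87 = 37.86 mol
n/ν → B: 27.18, L: 37.86; B is limiting.
n(E) = (1/3) × 81.53 = 27.18 mol
mass = 27.18 × 53.55 = 1455 g

1460 g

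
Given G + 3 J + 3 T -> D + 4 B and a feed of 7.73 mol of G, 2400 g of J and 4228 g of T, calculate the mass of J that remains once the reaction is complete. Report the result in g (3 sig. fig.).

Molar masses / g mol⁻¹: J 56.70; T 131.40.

n(G) = 7.730 mol
n(J) = 2400 / 56.70 = 42.33 mol
n(T) = 4228 / 131.40 = 32.18 mol
n/ν → G: 7.730, J: 14.11, T: 10.73; G is limiting.
J consumed = (3/1) × 7.730 = 23.19 mol
J remaining = 42.33 − 23.19 = 19.14 mol
mass = 19.14 × 56.70 = 1085 g

1090 g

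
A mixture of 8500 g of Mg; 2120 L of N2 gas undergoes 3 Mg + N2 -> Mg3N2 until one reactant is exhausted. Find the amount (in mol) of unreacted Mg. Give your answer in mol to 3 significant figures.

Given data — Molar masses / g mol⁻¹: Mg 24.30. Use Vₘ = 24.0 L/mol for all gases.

n(Mg) = 8500 / 24.30 = 349.8 mol
n(N2) = 2120 / 24.0 = 88.33 mol
n/ν for Mg = 349.8/3 = 116.6
n/ν for N2 = 88.33/1 = 88.33
Smallest n/ν is N2 → limiting reagent.
Mg consumed = (3/1) × 88.33 = 265.0 mol
Mg remaining = 349.8 − 265.0 = 84.80 mol

84.8 mol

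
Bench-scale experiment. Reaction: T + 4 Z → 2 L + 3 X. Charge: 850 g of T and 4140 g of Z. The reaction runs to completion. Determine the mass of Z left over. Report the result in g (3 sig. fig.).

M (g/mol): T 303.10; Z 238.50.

1460 g

n(T) = 850.0 / 303.10 = 2.804 mol
n(Z) = 4140 / 238.50 = 17.36 mol
n/ν for T = 2.804/1 = 2.804
n/ν for Z = 17.36/4 = 4.340
Smallest n/ν is T → limiting reagent.
Z consumed = (4/1) × 2.804 = 11.22 mol
Z remaining = 17.36 − 11.22 = 6.140 mol
mass = 6.140 × 238.50 = 1464 g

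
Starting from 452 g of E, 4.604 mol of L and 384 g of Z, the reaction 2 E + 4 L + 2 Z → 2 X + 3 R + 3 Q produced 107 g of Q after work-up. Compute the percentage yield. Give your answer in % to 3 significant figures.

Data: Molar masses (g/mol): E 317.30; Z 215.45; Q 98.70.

50.7 %

n(E) = 452.0 / 317.30 = 1.425 mol
n(L) = 4.604 mol
n(Z) = 384.0 / 215.45 = 1.782 mol
n/ν → E: 0.7125, L: 1.151, Z: 0.8910; E is limiting.
theoretical n(Q) = (3/2) × 1.425 = 2.138 mol → 211.0 g
% yield = 107 / 211.0 × 100 = 50.71 %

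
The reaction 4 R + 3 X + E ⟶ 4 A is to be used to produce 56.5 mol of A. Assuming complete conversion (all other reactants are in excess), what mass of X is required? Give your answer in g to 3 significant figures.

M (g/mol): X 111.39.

4720 g

n(A) = 56.50 mol
n(X) = (3/4) × 56.50 = 42.38 mol
mass = 42.38 × 111.39 = 4721 g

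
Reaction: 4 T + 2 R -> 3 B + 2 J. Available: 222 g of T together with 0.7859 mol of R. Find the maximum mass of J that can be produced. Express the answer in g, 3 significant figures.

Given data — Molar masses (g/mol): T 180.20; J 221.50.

136 g

n(T) = 222.0 / 180.20 = 1.232 mol
n(R) = 0.7859 mol
n/ν for T = 1.232/4 = 0.3080
n/ν for R = 0.7859/2 = 0.3930
Smallest n/ν is T → limiting reagent.
n(J) = (2/4) × 1.232 = 0.6160 mol
mass = 0.6160 × 221.50 = 136.4 g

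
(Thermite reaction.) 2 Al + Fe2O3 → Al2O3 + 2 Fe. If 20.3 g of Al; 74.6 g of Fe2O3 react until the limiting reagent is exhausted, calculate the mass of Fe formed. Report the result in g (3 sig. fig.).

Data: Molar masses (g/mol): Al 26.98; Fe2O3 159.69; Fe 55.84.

n(Al) = 20.30 / 26.98 = 0.7524 mol
n(Fe2O3) = 74.60 / 159.69 = 0.4672 mol
n/ν for Al = 0.7524/2 = 0.3762
n/ν for Fe2O3 = 0.4672/1 = 0.4672
Smallest n/ν is Al → limiting reagent.
n(Fe) = (2/2) × 0.7524 = 0.7524 mol
mass = 0.7524 × 55.84 = 42.01 g

42.0 g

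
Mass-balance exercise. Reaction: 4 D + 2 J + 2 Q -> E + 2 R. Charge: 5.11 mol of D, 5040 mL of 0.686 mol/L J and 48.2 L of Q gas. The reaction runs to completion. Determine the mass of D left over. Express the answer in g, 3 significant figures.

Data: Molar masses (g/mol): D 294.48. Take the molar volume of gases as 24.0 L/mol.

n(D) = 5.110 mol
n(J) = 0.686 × 5040/1000 = 3.457 mol
n(Q) = 48.20 / 24.0 = 2.008 mol
n/ν for D = 5.110/4 = 1.278
n/ν for J = 3.457/2 = 1.729
n/ν for Q = 2.008/2 = 1.004
Smallest n/ν is Q → limiting reagent.
D consumed = (4/2) × 2.008 = 4.016 mol
D remaining = 5.110 − 4.016 = 1.094 mol
mass = 1.094 × 294.48 = 322.2 g

322 g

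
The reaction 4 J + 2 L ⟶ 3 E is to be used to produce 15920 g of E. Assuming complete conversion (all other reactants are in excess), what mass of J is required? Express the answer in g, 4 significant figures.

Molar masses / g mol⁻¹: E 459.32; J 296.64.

13710 g

n(E) = 15920 / 459.32 = 34.66 mol
n(J) = (4/3) × 34.66 = 46.21 mol
mass = 46.21 × 296.64 = 13710 g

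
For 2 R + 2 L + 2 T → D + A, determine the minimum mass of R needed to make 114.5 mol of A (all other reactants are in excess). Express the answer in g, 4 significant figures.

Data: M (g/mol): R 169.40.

n(A) = 114.5 mol
n(R) = (2/1) × 114.5 = 229.0 mol
mass = 229.0 × 169.40 = 38790 g

38790 g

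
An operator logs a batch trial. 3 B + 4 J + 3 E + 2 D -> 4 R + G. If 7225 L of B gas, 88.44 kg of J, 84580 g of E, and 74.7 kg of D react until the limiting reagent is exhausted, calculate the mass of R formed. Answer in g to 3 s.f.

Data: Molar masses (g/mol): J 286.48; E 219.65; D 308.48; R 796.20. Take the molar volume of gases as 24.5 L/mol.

246000 g

n(B) = 7225 / 24.5 = 294.9 mol
n(J) = 88.44×1000 / 286.48 = 308.7 mol
n(E) = 84580 / 219.65 = 385.1 mol
n(D) = 74.70×1000 / 308.48 = 242.2 mol
n/ν for B = 294.9/3 = 98.30
n/ν for J = 308.7/4 = 77.18
n/ν for E = 385.1/3 = 128.4
n/ν for D = 242.2/2 = 121.1
Smallest n/ν is J → limiting reagent.
n(R) = (4/4) × 308.7 = 308.7 mol
mass = 308.7 × 796.20 = 245800 g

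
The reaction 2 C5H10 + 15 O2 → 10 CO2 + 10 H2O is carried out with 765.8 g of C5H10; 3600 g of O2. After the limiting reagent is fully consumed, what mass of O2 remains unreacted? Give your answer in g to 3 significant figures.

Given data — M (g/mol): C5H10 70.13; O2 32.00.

979 g

n(C5H10) = 765.8 / 70.13 = 10.92 mol
n(O2) = 3600 / 32.00 = 112.5 mol
n/ν for C5H10 = 10.92/2 = 5.460
n/ν for O2 = 112.5/15 = 7.500
Smallest n/ν is C5H10 → limiting reagent.
O2 consumed = (15/2) × 10.92 = 81.90 mol
O2 remaining = 112.5 − 81.90 = 30.60 mol
mass = 30.60 × 32.00 = 979.2 g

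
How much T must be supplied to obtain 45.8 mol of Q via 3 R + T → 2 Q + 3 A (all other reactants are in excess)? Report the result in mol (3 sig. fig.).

22.9 mol

n(Q) = 45.80 mol
n(T) = (1/2) × 45.80 = 22.90 mol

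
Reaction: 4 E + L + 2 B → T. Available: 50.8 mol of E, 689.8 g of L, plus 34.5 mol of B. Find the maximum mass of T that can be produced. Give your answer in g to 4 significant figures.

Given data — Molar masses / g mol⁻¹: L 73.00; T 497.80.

n(E) = 50.80 mol
n(L) = 689.8 / 73.00 = 9.449 mol
n(B) = 34.50 mol
n/ν for E = 50.80/4 = 12.70
n/ν for L = 9.449/1 = 9.449
n/ν for B = 34.50/2 = 17.25
Smallest n/ν is L → limiting reagent.
n(T) = (1/1) × 9.449 = 9.449 mol
mass = 9.449 × 497.80 = 4704 g

4704 g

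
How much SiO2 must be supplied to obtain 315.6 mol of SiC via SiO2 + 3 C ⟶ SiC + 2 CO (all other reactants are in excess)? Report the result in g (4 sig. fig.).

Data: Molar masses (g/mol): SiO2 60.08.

n(SiC) = 315.6 mol
n(SiO2) = (1/1) × 315.6 = 315.6 mol
mass = 315.6 × 60.08 = 18960 g

18960 g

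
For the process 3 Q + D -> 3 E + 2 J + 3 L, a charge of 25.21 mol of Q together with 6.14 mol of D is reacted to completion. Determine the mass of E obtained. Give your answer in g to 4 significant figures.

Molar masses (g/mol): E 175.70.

3236 g

n(Q) = 25.21 mol
n(D) = 6.140 mol
n/ν → Q: 8.403, D: 6.140; D is limiting.
n(E) = (3/1) × 6.140 = 18.42 mol
mass = 18.42 × 175.70 = 3236 g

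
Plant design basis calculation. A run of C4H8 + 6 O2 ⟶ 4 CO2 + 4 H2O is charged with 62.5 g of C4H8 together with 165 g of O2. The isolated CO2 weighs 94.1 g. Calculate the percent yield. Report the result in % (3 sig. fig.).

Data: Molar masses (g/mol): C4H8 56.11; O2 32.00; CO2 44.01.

62.2 %

n(C4H8) = 62.50 / 56.11 = 1.114 mol
n(O2) = 165.0 / 32.00 = 5.156 mol
n/ν → C4H8: 1.114, O2: 0.8593; O2 is limiting.
theoretical n(CO2) = (4/6) × 5.156 = 3.437 mol → 151.3 g
% yield = 94.1 / 151.3 × 100 = 62.19 %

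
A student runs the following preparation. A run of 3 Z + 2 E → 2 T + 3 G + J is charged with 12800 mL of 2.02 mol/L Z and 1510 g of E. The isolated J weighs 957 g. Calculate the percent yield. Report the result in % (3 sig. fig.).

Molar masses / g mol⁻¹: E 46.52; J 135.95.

n(Z) = 2.02 × 12800/1000 = 25.86 mol
n(E) = 1510 / 46.52 = 32.46 mol
n/ν → Z: 8.620, E: 16.23; Z is limiting.
theoretical n(J) = (1/3) × 25.86 = 8.620 mol → 1172 g
% yield = 957 / 1172 × 100 = 81.66 %

81.7 %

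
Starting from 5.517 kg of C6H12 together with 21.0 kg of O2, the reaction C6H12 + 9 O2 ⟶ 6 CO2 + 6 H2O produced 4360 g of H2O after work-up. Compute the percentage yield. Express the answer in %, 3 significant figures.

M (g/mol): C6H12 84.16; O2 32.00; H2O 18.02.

61.5 %

n(C6H12) = 5.517×1000 / 84.16 = 65.55 mol
n(O2) = 21.00×1000 / 32.00 = 656.3 mol
n/ν → C6H12: 65.55, O2: 72.92; C6H12 is limiting.
theoretical n(H2O) = (6/1) × 65.55 = 393.3 mol → 7087 g
% yield = 4360 / 7087 × 100 = 61.52 %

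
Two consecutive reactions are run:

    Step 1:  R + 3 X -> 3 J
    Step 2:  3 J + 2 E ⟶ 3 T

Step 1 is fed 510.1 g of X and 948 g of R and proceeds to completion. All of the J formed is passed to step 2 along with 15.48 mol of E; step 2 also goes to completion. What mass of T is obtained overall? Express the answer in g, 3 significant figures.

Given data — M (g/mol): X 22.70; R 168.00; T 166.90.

2830 g

Step 1:
n(X) = 510.1 / 22.70 = 22.47 mol
n(R) = 948.0 / 168.00 = 5.643 mol
n/ν → X: 7.490, R: 5.643; R is limiting.
n(J) produced = (3/1) × 5.643 = 16.93 mol
Step 2:
n(J) available = 16.93 mol
n(E) = 15.48 mol
n/ν → J: 5.643, E: 7.740; J is limiting.
n(T) = (3/3) × 16.93 = 16.93 mol
mass = 16.93 × 166.90 = 2826 g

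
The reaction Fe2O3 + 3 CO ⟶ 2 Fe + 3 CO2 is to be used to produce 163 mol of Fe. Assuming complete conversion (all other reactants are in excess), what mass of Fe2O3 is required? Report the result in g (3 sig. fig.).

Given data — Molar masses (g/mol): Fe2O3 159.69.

n(Fe) = 163.0 mol
n(Fe2O3) = (1/2) × 163.0 = 81.50 mol
mass = 81.50 × 159.69 = 13010 g

13000 g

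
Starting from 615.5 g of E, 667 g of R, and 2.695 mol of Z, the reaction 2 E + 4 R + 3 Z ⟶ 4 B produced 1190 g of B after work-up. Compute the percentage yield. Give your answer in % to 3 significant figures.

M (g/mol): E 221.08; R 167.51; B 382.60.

86.6 %

n(E) = 615.5 / 221.08 = 2.784 mol
n(R) = 667.0 / 167.51 = 3.982 mol
n(Z) = 2.695 mol
n/ν → E: 1.392, R: 0.9955, Z: 0.8983; Z is limiting.
theoretical n(B) = (4/3) × 2.695 = 3.593 mol → 1375 g
% yield = 1190 / 1375 × 100 = 86.55 %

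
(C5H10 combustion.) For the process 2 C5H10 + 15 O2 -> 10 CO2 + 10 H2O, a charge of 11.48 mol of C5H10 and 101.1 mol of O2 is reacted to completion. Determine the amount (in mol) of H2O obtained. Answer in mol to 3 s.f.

57.4 mol

n(C5H10) = 11.48 mol
n(O2) = 101.1 mol
n/ν for C5H10 = 11.48/2 = 5.740
n/ν for O2 = 101.1/15 = 6.740
Smallest n/ν is C5H10 → limiting reagent.
n(H2O) = (10/2) × 11.48 = 57.40 mol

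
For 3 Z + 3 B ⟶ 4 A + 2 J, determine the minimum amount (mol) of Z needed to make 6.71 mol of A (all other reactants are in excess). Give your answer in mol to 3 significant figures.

n(A) = 6.710 mol
n(Z) = (3/4) × 6.710 = 5.033 mol

5.03 mol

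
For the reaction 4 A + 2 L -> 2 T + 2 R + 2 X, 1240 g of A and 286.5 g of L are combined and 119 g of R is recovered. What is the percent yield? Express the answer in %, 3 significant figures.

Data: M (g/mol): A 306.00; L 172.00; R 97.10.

73.6 %

n(A) = 1240 / 306.00 = 4.052 mol
n(L) = 286.5 / 172.00 = 1.666 mol
n/ν for A = 4.052/4 = 1.013
n/ν for L = 1.666/2 = 0.8330
Smallest n/ν is L → limiting reagent.
theoretical n(R) = (2/2) × 1.666 = 1.666 mol → 161.8 g
% yield = 119 / 161.8 × 100 = 73.55 %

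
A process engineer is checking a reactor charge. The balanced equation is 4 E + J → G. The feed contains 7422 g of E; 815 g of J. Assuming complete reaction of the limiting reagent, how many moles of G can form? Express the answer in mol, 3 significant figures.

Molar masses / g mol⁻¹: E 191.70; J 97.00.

n(E) = 7422 / 191.70 = 38.72 mol
n(J) = 815.0 / 97.00 = 8.402 mol
n/ν for E = 38.72/4 = 9.680
n/ν for J = 8.402/1 = 8.402
Smallest n/ν is J → limiting reagent.
n(G) = (1/1) × 8.402 = 8.402 mol

8.40 mol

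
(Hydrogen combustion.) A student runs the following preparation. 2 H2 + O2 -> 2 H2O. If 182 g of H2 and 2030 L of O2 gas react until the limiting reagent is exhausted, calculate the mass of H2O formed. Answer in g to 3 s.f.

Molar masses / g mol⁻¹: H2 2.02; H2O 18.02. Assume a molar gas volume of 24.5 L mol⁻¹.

n(H2) = 182.0 / 2.02 = 90.10 mol
n(O2) = 2030 / 24.5 = 82.86 mol
n/ν for H2 = 90.10/2 = 45.05
n/ν for O2 = 82.86/1 = 82.86
Smallest n/ν is H2 → limiting reagent.
n(H2O) = (2/2) × 90.10 = 90.10 mol
mass = 90.10 × 18.02 = 1624 g

1620 g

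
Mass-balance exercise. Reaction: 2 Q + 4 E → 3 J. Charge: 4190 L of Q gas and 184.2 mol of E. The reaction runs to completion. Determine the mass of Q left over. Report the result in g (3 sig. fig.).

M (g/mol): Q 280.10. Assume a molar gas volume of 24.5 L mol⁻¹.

22100 g

n(Q) = 4190 / 24.5 = 171.0 mol
n(E) = 184.2 mol
n/ν for Q = 171.0/2 = 85.50
n/ν for E = 184.2/4 = 46.05
Smallest n/ν is E → limiting reagent.
Q consumed = (2/4) × 184.2 = 92.10 mol
Q remaining = 171.0 − 92.10 = 78.90 mol
mass = 78.90 × 280.10 = 22100 g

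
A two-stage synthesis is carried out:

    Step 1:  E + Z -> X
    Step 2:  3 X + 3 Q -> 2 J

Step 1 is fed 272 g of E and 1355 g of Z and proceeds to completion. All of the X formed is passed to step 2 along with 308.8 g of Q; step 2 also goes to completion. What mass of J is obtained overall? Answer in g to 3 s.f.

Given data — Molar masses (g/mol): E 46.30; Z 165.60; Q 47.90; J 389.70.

1530 g

Step 1:
n(E) = 272.0 / 46.30 = 5.875 mol
n(Z) = 1355 / 165.60 = 8.182 mol
n/ν → E: 5.875, Z: 8.182; E is limiting.
n(X) produced = (1/1) × 5.875 = 5.875 mol
Step 2:
n(X) available = 5.875 mol
n(Q) = 308.8 / 47.90 = 6.447 mol
n/ν → X: 1.958, Q: 2.149; X is limiting.
n(J) = (2/3) × 5.875 = 3.917 mol
mass = 3.917 × 389.70 = 1526 g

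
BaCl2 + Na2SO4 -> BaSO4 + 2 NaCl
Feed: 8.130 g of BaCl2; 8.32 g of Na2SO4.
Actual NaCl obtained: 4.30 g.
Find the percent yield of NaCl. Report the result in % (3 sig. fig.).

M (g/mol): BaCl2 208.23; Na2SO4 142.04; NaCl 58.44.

n(BaCl2) = 8.130 / 208.23 = 0.03904 mol
n(Na2SO4) = 8.320 / 142.04 = 0.05858 mol
n/ν → BaCl2: 0.03904, Na2SO4: 0.05858; BaCl2 is limiting.
theoretical n(NaCl) = (2/1) × 0.03904 = 0.07808 mol → 4.563 g
% yield = 4.30 / 4.563 × 100 = 94.24 %

94.2 %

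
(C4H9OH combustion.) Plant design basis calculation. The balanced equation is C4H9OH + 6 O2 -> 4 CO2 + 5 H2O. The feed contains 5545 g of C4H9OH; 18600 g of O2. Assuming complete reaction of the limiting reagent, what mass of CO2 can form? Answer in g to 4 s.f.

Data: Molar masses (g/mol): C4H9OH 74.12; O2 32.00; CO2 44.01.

n(C4H9OH) = 5545 / 74.12 = 74.81 mol
n(O2) = 18600 / 32.00 = 581.3 mol
n/ν → C4H9OH: 74.81, O2: 96.88; C4H9OH is limiting.
n(CO2) = (4/1) × 74.81 = 299.2 mol
mass = 299.2 × 44.01 = 13170 g

13170 g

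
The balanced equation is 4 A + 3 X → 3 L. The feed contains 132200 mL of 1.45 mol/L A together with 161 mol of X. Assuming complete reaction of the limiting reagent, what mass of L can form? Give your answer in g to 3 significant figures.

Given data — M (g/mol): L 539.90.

77600 g

n(A) = 1.45 × 132200/1000 = 191.7 mol
n(X) = 161.0 mol
n/ν for A = 191.7/4 = 47.93
n/ν for X = 161.0/3 = 53.67
Smallest n/ν is A → limiting reagent.
n(L) = (3/4) × 191.7 = 143.8 mol
mass = 143.8 × 539.90 = 77640 g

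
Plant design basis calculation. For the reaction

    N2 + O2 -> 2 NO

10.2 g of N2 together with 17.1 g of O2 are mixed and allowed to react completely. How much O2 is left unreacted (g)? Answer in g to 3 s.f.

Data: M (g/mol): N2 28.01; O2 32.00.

n(N2) = 10.20 / 28.01 = 0.3642 mol
n(O2) = 17.10 / 32.00 = 0.5344 mol
n/ν for N2 = 0.3642/1 = 0.3642
n/ν for O2 = 0.5344/1 = 0.5344
Smallest n/ν is N2 → limiting reagent.
O2 consumed = (1/1) × 0.3642 = 0.3642 mol
O2 remaining = 0.5344 − 0.3642 = 0.1702 mol
mass = 0.1702 × 32.00 = 5.446 g

5.45 g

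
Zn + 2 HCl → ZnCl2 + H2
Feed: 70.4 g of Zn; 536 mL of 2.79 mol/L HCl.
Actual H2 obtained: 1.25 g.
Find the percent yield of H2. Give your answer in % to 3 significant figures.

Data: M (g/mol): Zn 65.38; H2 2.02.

n(Zn) = 70.40 / 65.38 = 1.077 mol
n(HCl) = 2.79 × 536.0/1000 = 1.495 mol
n/ν for Zn = 1.077/1 = 1.077
n/ν for HCl = 1.495/2 = 0.7475
Smallest n/ν is HCl → limiting reagent.
theoretical n(H2) = (1/2) × 1.495 = 0.7475 mol → 1.510 g
% yield = 1.25 / 1.510 × 100 = 82.78 %

82.8 %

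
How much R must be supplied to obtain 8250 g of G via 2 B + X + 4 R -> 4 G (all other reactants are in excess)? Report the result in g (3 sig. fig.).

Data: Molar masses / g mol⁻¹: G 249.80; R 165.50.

n(G) = 8250 / 249.80 = 33.03 mol
n(R) = (4/4) × 33.03 = 33.03 mol
mass = 33.03 × 165.50 = 5466 g

5470 g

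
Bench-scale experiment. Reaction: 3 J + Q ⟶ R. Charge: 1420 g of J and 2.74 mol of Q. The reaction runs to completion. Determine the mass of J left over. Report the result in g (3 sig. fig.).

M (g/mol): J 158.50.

117 g

n(J) = 1420 / 158.50 = 8.959 mol
n(Q) = 2.740 mol
n/ν → J: 2.986, Q: 2.740; Q is limiting.
J consumed = (3/1) × 2.740 = 8.220 mol
J remaining = 8.959 − 8.220 = 0.7390 mol
mass = 0.7390 × 158.50 = 117.1 g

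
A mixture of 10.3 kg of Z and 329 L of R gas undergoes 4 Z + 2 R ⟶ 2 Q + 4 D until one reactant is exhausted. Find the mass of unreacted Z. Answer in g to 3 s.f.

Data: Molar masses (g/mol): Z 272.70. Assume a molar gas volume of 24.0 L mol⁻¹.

n(Z) = 10.30×1000 / 272.70 = 37.77 mol
n(R) = 329.0 / 24.0 = 13.71 mol
n/ν for Z = 37.77/4 = 9.443
n/ν for R = 13.71/2 = 6.855
Smallest n/ν is R → limiting reagent.
Z consumed = (4/2) × 13.71 = 27.42 mol
Z remaining = 37.77 − 27.42 = 10.35 mol
mass = 10.35 × 272.70 = 2822 g

2820 g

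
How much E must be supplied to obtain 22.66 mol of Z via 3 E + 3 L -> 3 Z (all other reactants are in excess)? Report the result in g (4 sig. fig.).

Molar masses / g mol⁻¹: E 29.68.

672.5 g

n(Z) = 22.66 mol
n(E) = (3/3) × 22.66 = 22.66 mol
mass = 22.66 × 29.68 = 672.5 g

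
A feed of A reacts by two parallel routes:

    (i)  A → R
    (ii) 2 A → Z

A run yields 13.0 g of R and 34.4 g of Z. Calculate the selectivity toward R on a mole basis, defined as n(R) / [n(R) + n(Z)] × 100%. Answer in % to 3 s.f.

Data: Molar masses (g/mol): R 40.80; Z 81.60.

43.0 %

n(R) = 13.0 / 40.80 = 0.3186 mol
n(Z) = 34.4 / 81.60 = 0.4216 mol
selectivity = 0.3186/(0.3186+0.4216) × 100 = 43.04 %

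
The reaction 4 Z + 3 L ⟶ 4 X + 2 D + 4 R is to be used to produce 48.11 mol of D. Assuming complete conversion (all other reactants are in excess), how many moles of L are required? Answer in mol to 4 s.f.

72.17 mol

n(D) = 48.11 mol
n(L) = (3/2) × 48.11 = 72.17 mol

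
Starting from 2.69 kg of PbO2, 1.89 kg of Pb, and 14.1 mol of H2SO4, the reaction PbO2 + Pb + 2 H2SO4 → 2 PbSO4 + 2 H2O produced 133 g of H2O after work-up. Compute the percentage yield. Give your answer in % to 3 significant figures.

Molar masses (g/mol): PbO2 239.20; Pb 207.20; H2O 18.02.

n(PbO2) = 2.690×1000 / 239.20 = 11.25 mol
n(Pb) = 1.890×1000 / 207.20 = 9.122 mol
n(H2SO4) = 14.10 mol
n/ν → PbO2: 11.25, Pb: 9.122, H2SO4: 7.050; H2SO4 is limiting.
theoretical n(H2O) = (2/2) × 14.10 = 14.10 mol → 254.1 g
% yield = 133 / 254.1 × 100 = 52.34 %

52.3 %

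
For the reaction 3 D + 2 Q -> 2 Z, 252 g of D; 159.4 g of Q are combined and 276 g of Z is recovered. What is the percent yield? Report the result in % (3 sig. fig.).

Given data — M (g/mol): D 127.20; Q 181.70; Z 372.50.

n(D) = 252.0 / 127.20 = 1.981 mol
n(Q) = 159.4 / 181.70 = 0.8773 mol
n/ν for D = 1.981/3 = 0.6603
n/ν for Q = 0.8773/2 = 0.4387
Smallest n/ν is Q → limiting reagent.
theoretical n(Z) = (2/2) × 0.8773 = 0.8773 mol → 326.8 g
% yield = 276 / 326.8 × 100 = 84.46 %

84.5 %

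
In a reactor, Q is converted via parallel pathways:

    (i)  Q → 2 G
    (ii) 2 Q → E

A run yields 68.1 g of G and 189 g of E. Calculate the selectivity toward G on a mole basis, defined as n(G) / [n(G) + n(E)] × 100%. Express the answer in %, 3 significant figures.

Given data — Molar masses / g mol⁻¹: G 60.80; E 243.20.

n(G) = 68.1 / 60.80 = 1.120 mol
n(E) = 189 / 243.20 = 0.7771 mol
selectivity = 1.120/(1.120+0.7771) × 100 = 59.04 %

59.0 %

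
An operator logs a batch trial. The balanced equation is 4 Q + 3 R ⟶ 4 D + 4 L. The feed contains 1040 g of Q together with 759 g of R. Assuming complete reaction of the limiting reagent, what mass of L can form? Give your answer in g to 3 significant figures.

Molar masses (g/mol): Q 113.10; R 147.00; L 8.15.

n(Q) = 1040 / 113.10 = 9.195 mol
n(R) = 759.0 / 147.00 = 5.163 mol
n/ν for Q = 9.195/4 = 2.299
n/ν for R = 5.163/3 = 1.721
Smallest n/ν is R → limiting reagent.
n(L) = (4/3) × 5.163 = 6.884 mol
mass = 6.884 × 8.15 = 56.10 g

56.1 g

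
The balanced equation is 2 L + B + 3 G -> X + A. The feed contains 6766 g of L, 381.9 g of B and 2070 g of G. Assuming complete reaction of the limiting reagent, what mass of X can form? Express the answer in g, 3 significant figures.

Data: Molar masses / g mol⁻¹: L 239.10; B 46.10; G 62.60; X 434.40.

n(L) = 6766 / 239.10 = 28.30 mol
n(B) = 381.9 / 46.10 = 8.284 mol
n(G) = 2070 / 62.60 = 33.07 mol
n/ν → L: 14.15, B: 8.284, G: 11.02; B is limiting.
n(X) = (1/1) × 8.284 = 8.284 mol
mass = 8.284 × 434.40 = 3599 g

3600 g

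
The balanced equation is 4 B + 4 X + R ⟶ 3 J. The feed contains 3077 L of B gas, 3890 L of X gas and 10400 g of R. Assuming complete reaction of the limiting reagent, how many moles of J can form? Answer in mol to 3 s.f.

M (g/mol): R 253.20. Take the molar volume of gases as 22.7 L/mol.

n(B) = 3077 / 22.7 = 135.6 mol
n(X) = 3890 / 22.7 = 171.4 mol
n(R) = 10400 / 253.20 = 41.07 mol
n/ν for B = 135.6/4 = 33.90
n/ν for X = 171.4/4 = 42.85
n/ν for R = 41.07/1 = 41.07
Smallest n/ν is B → limiting reagent.
n(J) = (3/4) × 135.6 = 101.7 mol

102 mol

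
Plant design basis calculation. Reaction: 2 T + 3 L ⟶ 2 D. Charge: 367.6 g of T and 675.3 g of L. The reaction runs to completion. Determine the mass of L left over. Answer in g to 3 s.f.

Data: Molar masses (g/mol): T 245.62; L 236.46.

n(T) = 367.6 / 245.62 = 1.497 mol
n(L) = 675.3 / 236.46 = 2.856 mol
n/ν → T: 0.7485, L: 0.9520; T is limiting.
L consumed = (3/2) × 1.497 = 2.246 mol
L remaining = 2.856 − 2.246 = 0.6100 mol
mass = 0.6100 × 236.46 = 144.2 g

144 g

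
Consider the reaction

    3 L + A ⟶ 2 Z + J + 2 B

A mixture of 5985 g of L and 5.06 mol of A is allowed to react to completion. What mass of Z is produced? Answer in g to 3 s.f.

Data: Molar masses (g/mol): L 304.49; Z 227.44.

2300 g

n(L) = 5985 / 304.49 = 19.66 mol
n(A) = 5.060 mol
n/ν for L = 19.66/3 = 6.553
n/ν for A = 5.060/1 = 5.060
Smallest n/ν is A → limiting reagent.
n(Z) = (2/1) × 5.060 = 10.12 mol
mass = 10.12 × 227.44 = 2302 g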